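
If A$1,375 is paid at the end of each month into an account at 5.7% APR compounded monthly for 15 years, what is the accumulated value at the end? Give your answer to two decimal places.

Periodic rate i = 0.057/12 = 0.00475; n = 15 × 12 = 180 periods.
FV = PMT · [(1+i)^n − 1] / i = 1375 · 283.498842 = 389,810.9083

A$389,810.91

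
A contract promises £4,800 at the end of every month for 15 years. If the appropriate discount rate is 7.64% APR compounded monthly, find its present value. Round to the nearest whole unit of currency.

i = 0.0764/12 = 0.00636667 per month; n = 15·12 = 180.
PV = 4800 × [1 − (1+0.00636667)^(−180)] / 0.00636667 = 4800 × 106.953486 = 513,376.7324

£513,377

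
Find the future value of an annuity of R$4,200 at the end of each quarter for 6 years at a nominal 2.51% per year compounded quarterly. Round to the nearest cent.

i = 0.0251/4 = 0.006275 per quarter; n = 6·4 = 24.
FV = PMT · [(1+i)^n − 1] / i = 4200 · 25.814289 = 108,420.0138

R$108,420.01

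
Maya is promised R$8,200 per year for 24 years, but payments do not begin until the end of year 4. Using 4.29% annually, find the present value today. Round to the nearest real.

R$107,021

PV at t=3 (ordinary 24-year annuity): 8200 × a(24|0.0429) = 8200 × 14.804154 = 121,394.0655
Discount back 3 years: 121,394.0655 × (1+0.0429)^(−3) = 121,394.0655 × 0.881601 = 107,021.1107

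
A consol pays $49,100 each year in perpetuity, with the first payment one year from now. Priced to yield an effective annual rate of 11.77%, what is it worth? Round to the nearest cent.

PV = C/r = 49100/0.1177 = 417,162.2770

$417,162.28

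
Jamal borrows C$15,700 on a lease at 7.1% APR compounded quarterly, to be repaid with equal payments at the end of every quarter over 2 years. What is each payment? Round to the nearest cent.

C$2,122.47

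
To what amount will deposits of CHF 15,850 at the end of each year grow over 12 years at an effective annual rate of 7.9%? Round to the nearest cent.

FV = 15850 × [(1+0.079)^12 − 1] / 0.079 = 15850 × 18.864968 = 299,009.7482

CHF 299,009.75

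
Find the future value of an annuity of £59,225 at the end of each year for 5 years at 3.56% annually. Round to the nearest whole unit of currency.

£317,973

FV = PMT · [(1+i)^n − 1] / i = 59225 · 5.368901 = 317,973.1497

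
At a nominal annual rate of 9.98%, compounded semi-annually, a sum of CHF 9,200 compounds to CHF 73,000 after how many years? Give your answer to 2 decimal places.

Periodic rate i = 0.0998/2 = 0.0499.
n = ln(73000/9200) / ln(1+0.0499) = ln(7.93478) / 0.048695 = 42.5354 half-years
= 42.5354/2 years

21.27 years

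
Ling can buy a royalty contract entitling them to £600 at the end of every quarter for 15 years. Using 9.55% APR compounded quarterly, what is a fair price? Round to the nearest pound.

With 4 periods per year: i = 0.023875, n = 60.
Annuity factor a(60|0.023875) = 31.716706; PV = 600 × 31.716706 = 19,030.0234

£19,030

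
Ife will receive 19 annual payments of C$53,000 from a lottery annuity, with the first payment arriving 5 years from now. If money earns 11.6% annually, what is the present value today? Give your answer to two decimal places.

C$257,946.32

PV at t=4 (ordinary 19-year annuity): 53000 × a(19|0.116) = 53000 × 7.549362 = 400,116.1863
Discount back 4 years: 400,116.1863 × (1+0.116)^(−4) = 400,116.1863 × 0.644679 = 257,946.3235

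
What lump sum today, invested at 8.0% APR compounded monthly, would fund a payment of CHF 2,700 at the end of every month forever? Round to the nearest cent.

Periodic rate i = 0.08/12 = 0.00666667.
PV = C/r = 2700/0.00666667 = 405,000.0000

CHF 405,000.00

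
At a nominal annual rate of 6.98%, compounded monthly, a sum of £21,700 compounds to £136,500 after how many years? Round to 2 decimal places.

26.42 years

Periodic rate i = 0.0698/12 = 0.00581667.
n = ln(136500/21700) / ln(1+0.00581667) = ln(6.29032) / 0.005800 = 317.0812 months
= 317.0812/12 years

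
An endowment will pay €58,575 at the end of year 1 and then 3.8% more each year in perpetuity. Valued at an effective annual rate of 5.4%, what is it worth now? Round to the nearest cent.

€3,660,937.50

PV = PMT / (i − g) = 58575 / (0.054 − 0.038) = 58575 / 0.016000 = 3,660,937.5000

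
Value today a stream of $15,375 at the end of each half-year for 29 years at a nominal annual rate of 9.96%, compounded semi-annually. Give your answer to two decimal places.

Periodic rate i = 0.0996/2 = 0.0498; n = 29 × 2 = 58 periods.
Annuity factor a(58|0.0498) = 18.881955; PV = 15375 × 18.881955 = 290,310.0536

$290,310.05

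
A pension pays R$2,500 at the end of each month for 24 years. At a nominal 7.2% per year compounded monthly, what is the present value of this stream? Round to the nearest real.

i = 0.072/12 = 0.006 per month; n = 24·12 = 288.
PV = PMT · [1 − (1+i)^(−n)] / i = 2500 · 136.906847 = 342,267.1163

R$342,267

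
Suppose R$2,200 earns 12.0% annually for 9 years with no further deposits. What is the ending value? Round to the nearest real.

FV = 2,200 × (1 + 0.12)^9 = 6,100.7733

R$6,101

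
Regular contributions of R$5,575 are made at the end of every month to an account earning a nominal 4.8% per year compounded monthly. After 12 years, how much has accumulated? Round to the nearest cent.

R$1,082,756.80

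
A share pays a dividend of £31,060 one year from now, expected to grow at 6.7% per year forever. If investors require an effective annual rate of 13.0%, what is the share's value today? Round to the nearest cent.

PV = D₁/(r − g) = 31060/(0.13 − 0.067) = 493,015.8730

£493,015.87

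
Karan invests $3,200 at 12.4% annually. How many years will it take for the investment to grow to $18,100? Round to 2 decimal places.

n = ln(18100/3200) / ln(1+0.124) = ln(5.65625) / 0.116894 = 14.8234 years

14.82 years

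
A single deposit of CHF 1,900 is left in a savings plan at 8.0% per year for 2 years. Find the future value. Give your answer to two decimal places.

CHF 2,216.16

1,900 × (1+0.08)^2 = 1,900 × 1.166400 = 2,216.1600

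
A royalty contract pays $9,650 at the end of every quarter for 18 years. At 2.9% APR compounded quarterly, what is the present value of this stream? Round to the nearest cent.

$539,799.59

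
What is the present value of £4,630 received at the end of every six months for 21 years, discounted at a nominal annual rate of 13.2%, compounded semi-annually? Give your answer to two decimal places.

£65,362.63

i = 0.132/2 = 0.066 per half-year; n = 21·2 = 42.
Annuity factor a(42|0.066) = 14.117199; PV = 4630 × 14.117199 = 65,362.6296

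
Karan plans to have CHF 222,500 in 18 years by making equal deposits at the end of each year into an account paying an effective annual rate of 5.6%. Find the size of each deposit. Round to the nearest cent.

FV-annuity factor = 29.759909; PMT = 222500 / 29.759909 = 7,476.5014

CHF 7,476.50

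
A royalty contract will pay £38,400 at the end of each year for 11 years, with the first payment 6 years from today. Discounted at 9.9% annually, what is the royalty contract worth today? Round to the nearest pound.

PV at t=5 (ordinary 11-year annuity): 38400 × a(11|0.099) = 38400 × 6.525070 = 250,562.7028
Discount back 5 years: 250,562.7028 × (1+0.099)^(−5) = 250,562.7028 × 0.623751 = 156,288.8383

£156,289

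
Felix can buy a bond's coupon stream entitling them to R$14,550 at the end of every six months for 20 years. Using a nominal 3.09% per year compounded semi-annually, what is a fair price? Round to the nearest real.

R$431,721

Periodic rate i = 0.0309/2 = 0.01545; n = 20 × 2 = 40 periods.
Annuity factor a(40|0.01545) = 29.671551; PV = 14550 × 29.671551 = 431,721.0605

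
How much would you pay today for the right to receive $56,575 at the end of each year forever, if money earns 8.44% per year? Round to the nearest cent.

PV = C/r = 56575/0.0844 = 670,319.9052

$670,319.91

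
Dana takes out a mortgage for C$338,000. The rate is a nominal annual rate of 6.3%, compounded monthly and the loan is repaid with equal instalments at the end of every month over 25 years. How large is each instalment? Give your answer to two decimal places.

C$2,240.14

i = 0.063/12 = 0.00525 per month; n = 25·12 = 300.
PMT = 338000 / ( [1 − (1+0.00525)^(−300)] / 0.00525 ) = 338000 / 150.883395 = 2,240.1405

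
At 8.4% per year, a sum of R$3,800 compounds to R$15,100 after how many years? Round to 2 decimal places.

17.11 years

(1+i)^n = 15100/3800 = 3.97368, so n = ln 3.97368 / ln 1.084 = 17.1055 years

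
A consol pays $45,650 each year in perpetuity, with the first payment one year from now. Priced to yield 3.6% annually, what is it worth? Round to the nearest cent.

$1,268,055.56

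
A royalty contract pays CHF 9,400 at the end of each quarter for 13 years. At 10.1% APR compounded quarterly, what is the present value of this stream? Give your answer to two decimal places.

CHF 270,484.20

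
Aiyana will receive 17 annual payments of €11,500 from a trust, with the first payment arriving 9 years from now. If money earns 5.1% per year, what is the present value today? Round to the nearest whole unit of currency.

€86,441

Value one period before first payment (t=8): 11500 × [1 − (1+0.051)^(−17)] / 0.051 = 11500 × 11.190333 = 128,688.8288
PV₀ = 128,688.8288 / (1+0.051)^8 = 128,688.8288 / 1.488750 = 86,440.8682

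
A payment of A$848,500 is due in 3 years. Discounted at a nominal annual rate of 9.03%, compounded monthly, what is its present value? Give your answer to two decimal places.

i = 0.0903/12 = 0.007525 per month; n = 3·12 = 36.
PV = 848,500 / (1 + 0.007525)^36 = 848,500 / 1.309815 = 647,801.4605

A$647,801.46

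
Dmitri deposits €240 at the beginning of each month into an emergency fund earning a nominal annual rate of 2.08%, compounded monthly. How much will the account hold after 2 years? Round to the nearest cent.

€5,886.47

Periodic rate i = 0.0208/12 = 0.00173333; n = 2 × 12 = 24 periods.
FV = PMT · [(1+i)^n − 1] / i × (1+i) = 240 · 24.526977 = 5,886.4744
Payments are at the start of each period, so multiply by (1+i).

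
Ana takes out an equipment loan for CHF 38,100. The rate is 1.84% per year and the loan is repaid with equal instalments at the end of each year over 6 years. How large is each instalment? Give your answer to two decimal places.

CHF 6,765.15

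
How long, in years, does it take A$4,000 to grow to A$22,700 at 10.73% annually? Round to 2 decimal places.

17.03 years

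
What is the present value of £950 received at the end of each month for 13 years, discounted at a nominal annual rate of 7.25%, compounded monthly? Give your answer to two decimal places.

£95,797.90

i = 0.0725/12 = 0.00604167 per month; n = 13·12 = 156.
PV = PMT · [1 − (1+i)^(−n)] / i = 950 · 100.839890 = 95,797.8954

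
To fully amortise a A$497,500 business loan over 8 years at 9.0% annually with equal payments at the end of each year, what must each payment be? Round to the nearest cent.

A$89,885.50

Annuity-PV factor = 5.534819; PMT = 497500 / 5.534819 = 89,885.5030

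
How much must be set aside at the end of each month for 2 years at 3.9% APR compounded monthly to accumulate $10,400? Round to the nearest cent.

$417.36

i = 0.039/12 = 0.00325 per month; n = 2·12 = 24.
FV-annuity factor = 24.918748; PMT = 10400 / 24.918748 = 417.3564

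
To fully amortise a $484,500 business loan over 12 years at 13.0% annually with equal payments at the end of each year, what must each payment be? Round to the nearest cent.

PMT = 484500 / ( [1 − (1+0.13)^(−12)] / 0.13 ) = 484500 / 5.917647 = 81,873.7580

$81,873.76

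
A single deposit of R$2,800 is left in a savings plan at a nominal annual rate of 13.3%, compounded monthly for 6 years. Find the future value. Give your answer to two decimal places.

R$6,191.82

With 12 periods per year: i = 0.0110833, n = 72.
FV = 2,800 × (1 + 0.0110833)^72 = 6,191.8231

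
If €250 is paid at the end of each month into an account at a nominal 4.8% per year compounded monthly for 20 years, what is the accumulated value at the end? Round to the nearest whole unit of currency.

With 12 periods per year: i = 0.004, n = 240.
FV = 250 × [(1+0.004)^240 − 1] / 0.004 = 250 × 401.675033 = 100,418.7583

€100,419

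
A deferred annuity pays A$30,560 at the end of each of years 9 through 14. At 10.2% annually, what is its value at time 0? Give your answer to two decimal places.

A$60,837.83

Value one period before first payment (t=8): 30560 × [1 − (1+0.102)^(−6)] / 0.102 = 30560 × 4.329853 = 132,320.2969
Discount back 8 years: 132,320.2969 × (1+0.102)^(−8) = 132,320.2969 × 0.459777 = 60,837.8294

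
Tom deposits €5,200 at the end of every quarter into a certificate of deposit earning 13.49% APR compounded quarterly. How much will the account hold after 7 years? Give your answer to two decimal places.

Periodic rate i = 0.1349/4 = 0.033725; n = 7 × 4 = 28 periods.
FV = PMT · [(1+i)^n − 1] / i = 5200 · 45.404955 = 236,105.7642

€236,105.76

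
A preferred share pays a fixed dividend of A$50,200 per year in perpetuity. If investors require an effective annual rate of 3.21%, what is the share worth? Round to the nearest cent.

A$1,563,862.93

PV = C/r = 50200/0.0321 = 1,563,862.9283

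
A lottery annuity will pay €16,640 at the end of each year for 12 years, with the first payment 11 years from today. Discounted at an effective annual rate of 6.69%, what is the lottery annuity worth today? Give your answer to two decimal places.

Value one period before first payment (t=10): 16640 × [1 − (1+0.0669)^(−12)] / 0.0669 = 16640 × 8.075586 = 134,377.7477
PV₀ = 134,377.7477 / (1+0.0669)^10 = 134,377.7477 / 1.910896 = 70,321.8368

€70,321.84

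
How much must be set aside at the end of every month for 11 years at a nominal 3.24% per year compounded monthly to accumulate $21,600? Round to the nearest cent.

$136.42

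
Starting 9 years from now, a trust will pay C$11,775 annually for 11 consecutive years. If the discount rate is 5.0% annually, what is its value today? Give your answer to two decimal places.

PV at t=8 (ordinary 11-year annuity): 11775 × a(11|0.05) = 11775 × 8.306414 = 97,808.0274
PV₀ = 97,808.0274 / (1+0.05)^8 = 97,808.0274 / 1.477455 = 66,200.3229

C$66,200.32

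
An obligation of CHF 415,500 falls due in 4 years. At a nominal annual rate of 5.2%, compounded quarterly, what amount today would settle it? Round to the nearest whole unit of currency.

i = 0.052/4 = 0.013 per quarter; n = 4·4 = 16.
PV = 415,500 / (1 + 0.013)^16 = 415,500 / 1.229564 = 337,924.6731

CHF 337,925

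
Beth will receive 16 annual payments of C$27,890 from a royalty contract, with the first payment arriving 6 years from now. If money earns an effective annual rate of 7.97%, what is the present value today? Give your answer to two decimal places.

C$168,568.67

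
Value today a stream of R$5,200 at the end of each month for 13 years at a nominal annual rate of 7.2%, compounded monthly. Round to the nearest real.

R$525,814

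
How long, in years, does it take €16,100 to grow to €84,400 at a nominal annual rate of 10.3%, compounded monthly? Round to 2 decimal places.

Periodic rate i = 0.103/12 = 0.00858333.
(1+i)^n = 84400/16100 = 5.24224, so n = ln 5.24224 / ln 1.00858 = 193.8464 months
= 193.8464/12 years

16.15 years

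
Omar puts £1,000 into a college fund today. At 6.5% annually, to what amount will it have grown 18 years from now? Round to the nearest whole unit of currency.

FV = PV·(1+i)^n = 1,000 × 3.106654 = 3,106.6544

£3,107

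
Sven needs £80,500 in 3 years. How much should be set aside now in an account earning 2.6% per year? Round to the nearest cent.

£74,533.89

PV = 80,500 / (1 + 0.026)^3 = 80,500 / 1.080046 = 74,533.8917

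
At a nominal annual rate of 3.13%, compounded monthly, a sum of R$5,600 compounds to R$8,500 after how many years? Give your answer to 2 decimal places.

Periodic rate i = 0.0313/12 = 0.00260833.
n = ln(8500/5600) / ln(1+0.00260833) = ln(1.51786) / 0.002605 = 160.1956 months
= 160.1956/12 years

13.35 years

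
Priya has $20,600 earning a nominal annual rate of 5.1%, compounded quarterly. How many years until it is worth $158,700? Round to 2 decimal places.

Periodic rate i = 0.051/4 = 0.01275.
n = ln(158700/20600) / ln(1+0.01275) = ln(7.70388) / 0.012669 = 161.1540 quarters
= 161.1540/4 years

40.29 years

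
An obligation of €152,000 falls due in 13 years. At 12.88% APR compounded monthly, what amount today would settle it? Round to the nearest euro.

With 12 periods per year: i = 0.0107333, n = 156.
PV = 152,000 / (1 + 0.0107333)^156 = 152,000 / 5.288200 = 28,743.2421

€28,743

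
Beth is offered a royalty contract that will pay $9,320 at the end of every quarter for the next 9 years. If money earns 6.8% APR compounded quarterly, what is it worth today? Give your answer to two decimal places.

$249,413.21

Periodic rate i = 0.068/4 = 0.017; n = 9 × 4 = 36 periods.
PV = 9320 × [1 − (1+0.017)^(−36)] / 0.017 = 9320 × 26.761074 = 249,413.2132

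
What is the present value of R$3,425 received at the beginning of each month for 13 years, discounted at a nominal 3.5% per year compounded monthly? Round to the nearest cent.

Periodic rate i = 0.035/12 = 0.00291667; n = 13 × 12 = 156 periods.
Annuity factor a(156|0.00291667) × (1+i) = 125.553152; PV = 3425 × 125.553152 = 430,019.5470
Payments are at the start of each period, so multiply by (1+i).

R$430,019.55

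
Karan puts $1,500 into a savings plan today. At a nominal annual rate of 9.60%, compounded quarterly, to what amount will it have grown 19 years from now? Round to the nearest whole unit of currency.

$9,097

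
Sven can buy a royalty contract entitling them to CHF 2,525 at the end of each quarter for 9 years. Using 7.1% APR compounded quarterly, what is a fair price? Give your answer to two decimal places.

i = 0.071/4 = 0.01775 per quarter; n = 9·4 = 36.
PV = PMT · [1 − (1+i)^(−n)] / i = 2525 · 26.434554 = 66,747.2493

CHF 66,747.25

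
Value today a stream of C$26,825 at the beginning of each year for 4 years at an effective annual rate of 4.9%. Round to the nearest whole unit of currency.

PV = 26825 × [1 − (1+0.049)^(−4)] / 0.049 × (1+i) = 26825 × 3.728359 = 100,013.2271
Payments are at the start of each period, so multiply by (1+i).

C$100,013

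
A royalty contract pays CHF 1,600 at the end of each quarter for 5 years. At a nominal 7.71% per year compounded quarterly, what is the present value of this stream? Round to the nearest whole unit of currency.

CHF 26,346

With 4 periods per year: i = 0.019275, n = 20.
PV = PMT · [1 − (1+i)^(−n)] / i = 1600 · 16.466415 = 26,346.2637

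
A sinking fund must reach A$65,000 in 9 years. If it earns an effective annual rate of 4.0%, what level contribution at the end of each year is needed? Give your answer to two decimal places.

FV-annuity factor = 10.582795; PMT = 65000 / 10.582795 = 6,142.0445

A$6,142.04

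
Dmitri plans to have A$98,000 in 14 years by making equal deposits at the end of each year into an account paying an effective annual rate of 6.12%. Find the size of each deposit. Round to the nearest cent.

FV-annuity factor = 21.192844; PMT = 98000 / 21.192844 = 4,624.2025

A$4,624.20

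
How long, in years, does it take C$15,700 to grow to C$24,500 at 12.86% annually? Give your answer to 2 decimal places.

n = ln(24500/15700) / ln(1+0.1286) = ln(1.56051) / 0.120978 = 3.6785 years

3.68 years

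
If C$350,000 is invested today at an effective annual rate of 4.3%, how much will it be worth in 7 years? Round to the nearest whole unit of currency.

350,000 × (1+0.043)^7 = 350,000 × 1.342735 = 469,957.0872

C$469,957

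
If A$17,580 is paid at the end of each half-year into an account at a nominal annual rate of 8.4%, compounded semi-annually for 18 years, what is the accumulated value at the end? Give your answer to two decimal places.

A$1,422,232.21

i = 0.084/2 = 0.042 per half-year; n = 18·2 = 36.
FV = PMT · [(1+i)^n − 1] / i = 17580 · 80.900581 = 1,422,232.2055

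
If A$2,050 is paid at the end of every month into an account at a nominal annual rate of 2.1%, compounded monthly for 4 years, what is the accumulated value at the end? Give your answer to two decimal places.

A$102,557.46

With 12 periods per year: i = 0.00175, n = 48.
Accumulation factor s(48|0.00175) = 50.028028; FV = 2050 × 50.028028 = 102,557.4576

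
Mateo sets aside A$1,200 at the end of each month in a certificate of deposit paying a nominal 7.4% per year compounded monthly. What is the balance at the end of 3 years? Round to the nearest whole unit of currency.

A$48,205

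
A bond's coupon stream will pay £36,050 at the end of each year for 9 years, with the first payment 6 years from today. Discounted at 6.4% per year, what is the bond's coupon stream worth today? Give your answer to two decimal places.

PV at t=5 (ordinary 9-year annuity): 36050 × a(9|0.064) = 36050 × 6.684838 = 240,988.4204
PV₀ = 240,988.4204 / (1+0.064)^5 = 240,988.4204 / 1.363666 = 176,720.9491

£176,720.95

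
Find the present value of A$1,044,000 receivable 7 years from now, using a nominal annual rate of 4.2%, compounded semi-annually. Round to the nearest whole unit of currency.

A$780,441

Periodic rate i = 0.042/2 = 0.021; n = 7 × 2 = 14 periods.
PV = 1,044,000 / (1 + 0.021)^14 = 1,044,000 / 1.337705 = 780,441.0588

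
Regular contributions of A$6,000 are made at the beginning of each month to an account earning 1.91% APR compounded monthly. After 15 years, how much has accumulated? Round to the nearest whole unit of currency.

A$1,251,452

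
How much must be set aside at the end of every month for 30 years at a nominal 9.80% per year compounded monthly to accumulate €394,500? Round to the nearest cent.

€182.11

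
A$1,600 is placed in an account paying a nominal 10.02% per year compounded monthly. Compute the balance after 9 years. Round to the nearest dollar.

A$3,928

Periodic rate i = 0.1002/12 = 0.00835; n = 9 × 12 = 108 periods.
FV = PV·(1+i)^n = 1,600 × 2.454826 = 3,927.7213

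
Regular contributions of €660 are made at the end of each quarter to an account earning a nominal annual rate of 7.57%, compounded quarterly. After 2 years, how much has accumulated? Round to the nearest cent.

€5,643.29

With 4 periods per year: i = 0.018925, n = 8.
FV = 660 × [(1+0.018925)^8 − 1] / 0.018925 = 660 × 8.550438 = 5,643.2894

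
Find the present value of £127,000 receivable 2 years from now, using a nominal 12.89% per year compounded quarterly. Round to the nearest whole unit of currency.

£98,539

Periodic rate i = 0.1289/4 = 0.032225; n = 2 × 4 = 8 periods.
PV = FV·(1+i)^(−n) = 127,000 × 0.775899 = 98,539.1325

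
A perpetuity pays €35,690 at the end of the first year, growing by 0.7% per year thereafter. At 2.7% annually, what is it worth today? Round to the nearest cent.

PV = PMT / (i − g) = 35690 / (0.027 − 0.007) = 35690 / 0.020000 = 1,784,500.0000

€1,784,500.00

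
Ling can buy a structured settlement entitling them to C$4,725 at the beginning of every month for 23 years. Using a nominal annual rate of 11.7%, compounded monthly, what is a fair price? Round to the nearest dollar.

i = 0.117/12 = 0.00975 per month; n = 23·12 = 276.
PV = 4725 × [1 − (1+0.00975)^(−276)] / 0.00975 × (1+i) = 4725 × 96.448964 = 455,721.3537
(Beginning-of-period payments → annuity-due factor ×(1+i).)

C$455,721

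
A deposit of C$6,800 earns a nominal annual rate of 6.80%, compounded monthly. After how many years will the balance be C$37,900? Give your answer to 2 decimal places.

25.34 years

Periodic rate i = 0.068/12 = 0.00566667.
(1+i)^n = 37900/6800 = 5.57353, so n = ln 5.57353 / ln 1.00567 = 304.0397 months
= 304.0397/12 years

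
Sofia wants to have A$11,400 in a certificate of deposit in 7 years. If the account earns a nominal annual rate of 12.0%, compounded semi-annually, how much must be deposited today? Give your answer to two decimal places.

A$5,042.23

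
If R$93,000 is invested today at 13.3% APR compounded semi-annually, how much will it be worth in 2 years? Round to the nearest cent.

i = 0.133/2 = 0.0665 per half-year; n = 2·2 = 4.
93,000 × (1+0.0665)^4 = 93,000 × 1.293729 = 120,316.8319

R$120,316.83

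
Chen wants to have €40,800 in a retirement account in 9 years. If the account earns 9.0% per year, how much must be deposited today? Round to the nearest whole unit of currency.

Discount factor = (1+0.09)^(−9) = 0.460428; PV = 40,800 × 0.460428 = 18,785.4534

€18,785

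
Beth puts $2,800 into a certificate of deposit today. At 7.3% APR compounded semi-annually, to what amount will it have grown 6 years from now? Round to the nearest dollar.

i = 0.073/2 = 0.0365 per half-year; n = 6·2 = 12.
2,800 × (1+0.0365)^12 = 2,800 × 1.537559 = 4,305.1641

$4,305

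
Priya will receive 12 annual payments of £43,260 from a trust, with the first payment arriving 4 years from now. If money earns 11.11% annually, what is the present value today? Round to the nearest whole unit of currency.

Value one period before first payment (t=3): 43260 × [1 − (1+0.1111)^(−12)] / 0.1111 = 43260 × 6.458475 = 279,393.6274
PV₀ = 279,393.6274 / (1+0.1111)^3 = 279,393.6274 / 1.371701 = 203,684.0649

£203,684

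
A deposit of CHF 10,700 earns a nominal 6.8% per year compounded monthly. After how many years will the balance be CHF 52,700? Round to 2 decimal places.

Periodic rate i = 0.068/12 = 0.00566667.
(1+i)^n = 52700/10700 = 4.92523, so n = ln 4.92523 / ln 1.00567 = 282.1561 months
= 282.1561/12 years

23.51 years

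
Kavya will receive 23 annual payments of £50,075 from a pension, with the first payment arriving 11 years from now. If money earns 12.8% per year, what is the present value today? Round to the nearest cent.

PV at t=10 (ordinary 23-year annuity): 50075 × a(23|0.128) = 50075 × 7.323081 = 366,703.2860
PV₀ = 366,703.2860 / (1+0.128)^10 = 366,703.2860 / 3.334963 = 109,957.2337

£109,957.23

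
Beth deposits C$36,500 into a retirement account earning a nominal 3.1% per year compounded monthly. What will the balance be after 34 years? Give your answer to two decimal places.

i = 0.031/12 = 0.00258333 per month; n = 34·12 = 408.
FV = PV·(1+i)^n = 36,500 × 2.865208 = 104,580.0894

C$104,580.09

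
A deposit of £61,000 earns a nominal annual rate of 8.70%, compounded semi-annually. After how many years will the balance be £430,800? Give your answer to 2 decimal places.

22.95 years

Periodic rate i = 0.087/2 = 0.0435.
(1+i)^n = 430800/61000 = 7.06230, so n = ln 7.06230 / ln 1.0435 = 45.9077 half-years
= 45.9077/2 years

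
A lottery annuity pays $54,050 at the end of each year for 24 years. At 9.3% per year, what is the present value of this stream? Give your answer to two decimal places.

PV = PMT · [1 − (1+i)^(−n)] / i = 54050 · 9.480260 = 512,408.0706

$512,408.07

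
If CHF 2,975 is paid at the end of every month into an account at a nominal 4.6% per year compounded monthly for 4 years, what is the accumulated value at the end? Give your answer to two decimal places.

CHF 156,453.75

Periodic rate i = 0.046/12 = 0.00383333; n = 4 × 12 = 48 periods.
Accumulation factor s(48|0.00383333) = 52.589496; FV = 2975 × 52.589496 = 156,453.7496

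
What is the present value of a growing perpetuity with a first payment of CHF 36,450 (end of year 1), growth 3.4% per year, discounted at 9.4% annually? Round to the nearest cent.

PV = PMT / (i − g) = 36450 / (0.094 − 0.034) = 36450 / 0.060000 = 607,500.0000

CHF 607,500.00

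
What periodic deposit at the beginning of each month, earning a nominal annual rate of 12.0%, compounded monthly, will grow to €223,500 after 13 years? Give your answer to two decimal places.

i = 0.12/12 = 0.01 per month; n = 13·12 = 156.
FV-annuity factor × (1+i) = 375.931145; PMT = 223500 / 375.931145 = 594.5238

€594.52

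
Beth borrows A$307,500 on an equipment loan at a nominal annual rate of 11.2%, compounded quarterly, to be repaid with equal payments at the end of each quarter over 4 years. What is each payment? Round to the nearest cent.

A$24,107.57

Periodic rate i = 0.112/4 = 0.028; n = 4 × 4 = 16 periods.
PMT = 307500 / ( [1 − (1+0.028)^(−16)] / 0.028 ) = 307500 / 12.755330 = 24,107.5695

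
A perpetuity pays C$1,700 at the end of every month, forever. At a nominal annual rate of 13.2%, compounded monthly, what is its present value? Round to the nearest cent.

C$154,545.45

Periodic rate i = 0.132/12 = 0.011.
PV = PMT / i = 1700 / 0.011 = 154,545.4545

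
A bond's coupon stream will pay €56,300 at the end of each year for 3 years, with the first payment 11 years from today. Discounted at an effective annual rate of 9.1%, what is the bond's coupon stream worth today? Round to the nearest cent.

PV at t=10 (ordinary 3-year annuity): 56300 × a(3|0.091) = 56300 × 2.526790 = 142,258.2844
Discount back 10 years: 142,258.2844 × (1+0.091)^(−10) = 142,258.2844 × 0.418555 = 59,542.9107

€59,542.91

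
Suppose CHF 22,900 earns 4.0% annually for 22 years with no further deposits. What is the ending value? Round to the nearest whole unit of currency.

22,900 × (1+0.04)^22 = 22,900 × 2.369919 = 54,271.1403

CHF 54,271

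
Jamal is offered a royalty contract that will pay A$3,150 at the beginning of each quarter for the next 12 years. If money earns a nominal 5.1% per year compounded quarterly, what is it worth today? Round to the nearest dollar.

Periodic rate i = 0.051/4 = 0.01275; n = 12 × 4 = 48 periods.
PV = 3150 × [1 − (1+0.01275)^(−48)] / 0.01275 × (1+i) = 3150 × 36.191543 = 114,003.3590
Payments are at the start of each period, so multiply by (1+i).

A$114,003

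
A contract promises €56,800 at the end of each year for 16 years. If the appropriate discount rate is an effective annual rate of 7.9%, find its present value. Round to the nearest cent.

€505,988.06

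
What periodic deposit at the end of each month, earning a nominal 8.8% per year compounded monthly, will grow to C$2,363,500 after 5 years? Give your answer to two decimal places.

Periodic rate i = 0.088/12 = 0.00733333; n = 5 × 12 = 60 periods.
FV-annuity factor = 75.029504; PMT = 2.3635e+06 / 75.029504 = 31,500.9412

C$31,500.94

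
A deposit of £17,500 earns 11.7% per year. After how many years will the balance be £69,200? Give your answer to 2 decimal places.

(1+i)^n = 69200/17500 = 3.95429, so n = ln 3.95429 / ln 1.117 = 12.4252 years

12.43 years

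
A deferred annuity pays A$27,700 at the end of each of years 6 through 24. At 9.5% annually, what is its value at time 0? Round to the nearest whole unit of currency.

PV at t=5 (ordinary 19-year annuity): 27700 × a(19|0.095) = 27700 × 8.649558 = 239,592.7682
PV₀ = 239,592.7682 / (1+0.095)^5 = 239,592.7682 / 1.574239 = 152,195.9547

A$152,196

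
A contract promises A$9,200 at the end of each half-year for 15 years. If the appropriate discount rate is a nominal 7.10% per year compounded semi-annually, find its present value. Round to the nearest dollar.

i = 0.071/2 = 0.0355 per half-year; n = 15·2 = 30.
Annuity factor a(30|0.0355) = 18.277368; PV = 9200 × 18.277368 = 168,151.7896

A$168,152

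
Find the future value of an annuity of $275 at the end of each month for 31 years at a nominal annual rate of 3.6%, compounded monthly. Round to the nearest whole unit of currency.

With 12 periods per year: i = 0.003, n = 372.
FV = 275 × [(1+0.003)^372 − 1] / 0.003 = 275 × 682.507881 = 187,689.6673

$187,690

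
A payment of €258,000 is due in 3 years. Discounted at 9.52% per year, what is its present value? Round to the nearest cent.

€196,399.06

PV = 258,000 / (1 + 0.0952)^3 = 258,000 / 1.313652 = 196,399.0581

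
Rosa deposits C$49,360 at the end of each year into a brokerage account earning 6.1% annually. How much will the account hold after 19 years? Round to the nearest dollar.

C$1,683,334

FV = PMT · [(1+i)^n − 1] / i = 49360 · 34.103195 = 1,683,333.6939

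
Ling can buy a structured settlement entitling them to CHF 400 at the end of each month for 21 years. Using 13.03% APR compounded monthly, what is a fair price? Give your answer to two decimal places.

CHF 34,415.13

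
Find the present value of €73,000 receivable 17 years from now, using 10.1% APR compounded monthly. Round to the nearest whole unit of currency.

€13,206

With 12 periods per year: i = 0.00841667, n = 204.
PV = FV·(1+i)^(−n) = 73,000 × 0.180899 = 13,205.6512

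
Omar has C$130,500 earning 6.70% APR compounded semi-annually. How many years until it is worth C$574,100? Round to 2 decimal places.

Periodic rate i = 0.067/2 = 0.0335.
n = ln(574100/130500) / ln(1+0.0335) = ln(4.39923) / 0.032951 = 44.9584 half-years
= 44.9584/2 years

22.48 years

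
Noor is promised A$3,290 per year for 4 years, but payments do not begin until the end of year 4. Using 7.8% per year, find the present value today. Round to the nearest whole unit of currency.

Value one period before first payment (t=3): 3290 × [1 − (1+0.078)^(−4)] / 0.078 = 3290 × 3.326925 = 10,945.5846
PV₀ = 10,945.5846 / (1+0.078)^3 = 10,945.5846 / 1.252727 = 8,737.4093

A$8,737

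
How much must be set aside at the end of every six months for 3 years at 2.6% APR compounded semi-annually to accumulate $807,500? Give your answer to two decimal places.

$130,275.28

i = 0.026/2 = 0.013 per half-year; n = 3·2 = 6.
FV-annuity factor = 6.198413; PMT = 807500 / 6.198413 = 130,275.2791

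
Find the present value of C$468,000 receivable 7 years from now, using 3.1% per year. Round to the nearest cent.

C$377,950.74

PV = 468,000 / (1 + 0.031)^7 = 468,000 / 1.238257 = 377,950.7366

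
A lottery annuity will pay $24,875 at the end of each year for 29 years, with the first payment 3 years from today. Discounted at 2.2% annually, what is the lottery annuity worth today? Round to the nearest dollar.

Value one period before first payment (t=2): 24875 × [1 − (1+0.022)^(−29)] / 0.022 = 24875 × 21.272037 = 529,141.9304
Discount back 2 years: 529,141.9304 × (1+0.022)^(−2) = 529,141.9304 × 0.957411 = 506,606.0662

$506,606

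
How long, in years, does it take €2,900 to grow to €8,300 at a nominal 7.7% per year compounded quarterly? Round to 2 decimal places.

13.79 years

Periodic rate i = 0.077/4 = 0.01925.
n = ln(8300/2900) / ln(1+0.01925) = ln(2.86207) / 0.019067 = 55.1498 quarters
= 55.1498/4 years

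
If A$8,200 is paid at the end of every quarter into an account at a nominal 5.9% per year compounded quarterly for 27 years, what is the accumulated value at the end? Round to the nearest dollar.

A$2,146,783

With 4 periods per year: i = 0.01475, n = 108.
Accumulation factor s(108|0.01475) = 261.802825; FV = 8200 × 261.802825 = 2,146,783.1635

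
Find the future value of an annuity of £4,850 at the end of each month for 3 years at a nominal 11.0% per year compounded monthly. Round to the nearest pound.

£205,752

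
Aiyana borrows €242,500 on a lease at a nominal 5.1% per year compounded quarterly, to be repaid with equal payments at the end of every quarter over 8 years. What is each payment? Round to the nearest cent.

With 4 periods per year: i = 0.01275, n = 32.
PMT = 242500 / ( [1 − (1+0.01275)^(−32)] / 0.01275 ) = 242500 / 26.141479 = 9,276.4452

€9,276.45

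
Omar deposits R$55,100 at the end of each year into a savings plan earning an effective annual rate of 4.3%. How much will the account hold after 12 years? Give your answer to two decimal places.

R$842,312.85

Accumulation factor s(12|0.043) = 15.286985; FV = 55100 × 15.286985 = 842,312.8534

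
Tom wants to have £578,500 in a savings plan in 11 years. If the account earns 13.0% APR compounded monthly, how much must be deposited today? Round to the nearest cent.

With 12 periods per year: i = 0.0108333, n = 132.
Discount factor = (1+0.0108333)^(−132) = 0.241156; PV = 578,500 × 0.241156 = 139,508.9684

£139,508.97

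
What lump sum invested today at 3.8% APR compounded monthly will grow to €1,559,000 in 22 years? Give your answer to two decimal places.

i = 0.038/12 = 0.00316667 per month; n = 22·12 = 264.
PV = 1,559,000 / (1 + 0.00316667)^264 = 1,559,000 / 2.304075 = 676,627.3972

€676,627.40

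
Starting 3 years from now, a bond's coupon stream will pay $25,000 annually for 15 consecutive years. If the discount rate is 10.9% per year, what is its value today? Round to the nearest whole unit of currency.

Value one period before first payment (t=2): 25000 × [1 − (1+0.109)^(−15)] / 0.109 = 25000 × 7.230741 = 180,768.5344
Discount back 2 years: 180,768.5344 × (1+0.109)^(−2) = 180,768.5344 × 0.813087 = 146,980.5082

$146,981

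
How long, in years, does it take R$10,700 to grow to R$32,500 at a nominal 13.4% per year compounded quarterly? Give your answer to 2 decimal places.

Periodic rate i = 0.134/4 = 0.0335.
n = ln(32500/10700) / ln(1+0.0335) = ln(3.03738) / 0.032951 = 33.7165 quarters
= 33.7165/4 years

8.43 years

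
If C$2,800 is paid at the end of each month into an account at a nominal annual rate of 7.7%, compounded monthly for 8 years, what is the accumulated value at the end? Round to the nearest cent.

C$369,978.39

Periodic rate i = 0.077/12 = 0.00641667; n = 8 × 12 = 96 periods.
Accumulation factor s(96|0.00641667) = 132.135140; FV = 2800 × 132.135140 = 369,978.3914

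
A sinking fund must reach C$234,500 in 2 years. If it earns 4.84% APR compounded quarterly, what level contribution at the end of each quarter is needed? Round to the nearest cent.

C$28,093.51

With 4 periods per year: i = 0.0121, n = 8.
PMT = 234500 / ( [(1+0.0121)^8 − 1] / 0.0121 ) = 234500 / 8.347124 = 28,093.5080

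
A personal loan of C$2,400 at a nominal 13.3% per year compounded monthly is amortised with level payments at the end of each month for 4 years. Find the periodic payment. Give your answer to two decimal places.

Periodic rate i = 0.133/12 = 0.0110833; n = 4 × 12 = 48 periods.
Annuity-PV factor = 37.069119; PMT = 2400 / 37.069119 = 64.7439

C$64.74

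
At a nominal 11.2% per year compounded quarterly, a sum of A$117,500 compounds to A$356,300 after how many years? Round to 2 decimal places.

10.04 years

Periodic rate i = 0.112/4 = 0.028.
n = ln(356300/117500) / ln(1+0.028) = ln(3.03234) / 0.027615 = 40.1712 quarters
= 40.1712/4 years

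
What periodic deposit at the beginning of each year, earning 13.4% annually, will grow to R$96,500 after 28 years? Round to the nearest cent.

R$347.45

PMT = 96500 / ( [(1+0.134)^28 − 1] / 0.134 × (1+i) ) = 96500 / 277.740051 = 347.4472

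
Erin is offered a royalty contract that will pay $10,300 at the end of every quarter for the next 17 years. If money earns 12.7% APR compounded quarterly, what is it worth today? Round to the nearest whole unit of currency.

$285,681

i = 0.127/4 = 0.03175 per quarter; n = 17·4 = 68.
PV = 10300 × [1 − (1+0.03175)^(−68)] / 0.03175 = 10300 × 27.736029 = 285,681.0964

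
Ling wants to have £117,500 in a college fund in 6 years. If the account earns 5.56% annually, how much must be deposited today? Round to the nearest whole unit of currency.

£84,926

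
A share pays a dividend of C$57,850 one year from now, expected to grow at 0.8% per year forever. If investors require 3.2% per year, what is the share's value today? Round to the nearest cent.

C$2,410,416.67

PV = D₁/(r − g) = 57850/(0.032 − 0.008) = 2,410,416.6667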